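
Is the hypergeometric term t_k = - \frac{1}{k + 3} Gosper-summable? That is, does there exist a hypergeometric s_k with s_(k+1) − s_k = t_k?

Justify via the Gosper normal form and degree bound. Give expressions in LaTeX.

No. Not Gosper-summable.

Ratio r(k) = (k + 3)/(k + 4).
So A=k + 3 and B=k + 4, with C=1.
Need (k + 3)·f(k+1) − (k + 3)·f(k) = 1.
deg f ≤ 0 (via 1,1,0).
f = c0 ⇒ A·f(k+1) − B(k−1)·f(k) − C = -1. The system {-1 = 0} is inconsistent; no antidifference.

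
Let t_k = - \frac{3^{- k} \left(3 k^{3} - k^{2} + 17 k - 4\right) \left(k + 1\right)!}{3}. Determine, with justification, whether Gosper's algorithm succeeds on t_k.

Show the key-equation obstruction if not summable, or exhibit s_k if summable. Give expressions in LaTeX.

Yes. s_k = - 3^{- k} \left(3 k^{2} - 4 k + 2\right) \left(k + 1\right)!.

t_(k+1)/t_k = (k + 2)*(17*k + 3*(k + 1)**3 - (k + 1)**2 + 13)/(3*(3*k**3 - k**2 + 17*k - 4)).
A = k/3 + 2/3, B = 1, C = k**3 - k**2/3 + 17*k/3 - 4/3.
Solve (k/3 + 2/3)·f(k+1) − (1)·f(k) = k**3 - k**2/3 + 17*k/3 - 4/3.
Bound: deg f ≤ 2.
Coefficient equations give f(k) = 3*k**2 - 4*k + 2.
R(k) = B(k−1)·f(k)/C(k) = 3*(3*k**2 - 4*k + 2)/(3*k**3 - k**2 + 17*k - 4); s_k = R·t_k = -(3*k**2 - 4*k + 2)*factorial(k + 1)/3**k.
s_(k+1) − s_k = -(3*k**3 - k**2 + 17*k - 4)*factorial(k + 1)/(3*3**k) = t_k.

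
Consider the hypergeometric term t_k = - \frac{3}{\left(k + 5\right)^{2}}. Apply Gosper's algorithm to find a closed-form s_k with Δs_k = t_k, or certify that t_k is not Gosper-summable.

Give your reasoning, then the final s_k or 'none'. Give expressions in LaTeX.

r(k) = (k + 5)**2/(k + 6)**2 after simplifying.
A = k**2 + 10*k + 25, B = k**2 + 12*k + 36, C = 1.
Need (k**2 + 10*k + 25)·f(k+1) − (k**2 + 10*k + 25)·f(k) = 1.
From deg A=2, deg B=2, deg C=0: d=0.
Put f(k) = c0: A·f(k+1) − B(k−1)·f(k) − C = -1; need -1 = 0 — inconsistent ⇒ no f, not summable.

not Gosper-summable; s_k does not exist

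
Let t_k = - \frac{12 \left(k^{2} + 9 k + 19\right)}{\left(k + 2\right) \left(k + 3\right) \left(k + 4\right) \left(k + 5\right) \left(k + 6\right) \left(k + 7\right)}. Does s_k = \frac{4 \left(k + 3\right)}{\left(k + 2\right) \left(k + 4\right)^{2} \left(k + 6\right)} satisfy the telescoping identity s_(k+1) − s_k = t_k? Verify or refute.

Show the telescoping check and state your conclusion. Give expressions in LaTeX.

Invalid: residual \frac{4 \left(4 k^{3} + 54 k^{2} + 236 k + 333\right)}{k^{8} + 36 k^{7} + 558 k^{6} + 4860 k^{5} + 25989 k^{4} + 87264 k^{3} + 179372 k^{2} + 205920 k + 100800} ≠ 0.

s_(k+1) = 4*(k + 4)/((k + 3)*(k + 5)**2*(k + 7))
s_(k+1) − s_k = 4*((k + 2)*(k + 4)**3*(k + 6) - (k + 3)**2*(k + 5)**2*(k + 7))/((k + 2)*(k + 3)*(k + 4)**2*(k + 5)**2*(k + 6)*(k + 7))
(s_(k+1) − s_k) − t_k = 4*(4*k**3 + 54*k**2 + 236*k + 333)/(k**8 + 36*k**7 + 558*k**6 + 4860*k**5 + 25989*k**4 + 87264*k**3 + 179372*k**2 + 205920*k + 100800)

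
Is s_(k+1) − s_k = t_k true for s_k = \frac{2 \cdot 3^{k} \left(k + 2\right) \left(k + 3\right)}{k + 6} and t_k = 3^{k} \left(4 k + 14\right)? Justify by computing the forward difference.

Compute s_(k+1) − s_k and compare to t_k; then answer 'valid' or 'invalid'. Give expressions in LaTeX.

s_(k+1) = 6*3**k*(k + 3)*(k + 4)/(k + 7)
s_(k+1) − s_k = 3**k*(4*k**3 + 54*k**2 + 242*k + 348)/(k**2 + 13*k + 42)
(s_(k+1) − s_k) − t_k = 12*3**k*(-k**2 - 9*k - 20)/(k**2 + 13*k + 42)

Invalid: residual \frac{12 \cdot 3^{k} \left(- k^{2} - 9 k - 20\right)}{k^{2} + 13 k + 42} ≠ 0.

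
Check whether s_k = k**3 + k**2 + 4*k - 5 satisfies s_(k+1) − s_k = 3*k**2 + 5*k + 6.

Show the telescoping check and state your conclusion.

valid (s_(k+1) − s_k reduces to t_k)

s_(k+1) = k**3 + 4*k**2 + 9*k + 1
s_(k+1) − s_k = 3*k**2 + 5*k + 6
(s_(k+1) − s_k) − t_k = 0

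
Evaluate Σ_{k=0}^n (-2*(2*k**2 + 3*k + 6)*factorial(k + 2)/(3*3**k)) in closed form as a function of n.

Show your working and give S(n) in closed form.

Compute t_(k+1)/t_k: get (k + 3)*(3*k + 2*(k + 1)**2 + 9)/(3*(2*k**2 + 3*k + 6)).
So A=k/3 + 1 and B=1, with C=k**2 + 3*k/2 + 3.
Set up (k/3 + 1)·f(k+1) − (1)·f(k) − (k**2 + 3*k/2 + 3) = 0.
Bound: deg f ≤ 1.
Solve for f: f(k) = 3*(2*k + 1)/2 (degree 1 ≤ 1).
Get s_k = R·t_k = -2*(2*k + 1)*factorial(k + 2)/3**k with R(k) = B(k−1)f(k)/C(k) = 3*(2*k + 1)/(2*k**2 + 3*k + 6).
s_(k+1) − s_k = -2*(2*k**2 + 3*k + 6)*factorial(k + 2)/(3*3**k) = t_k.
Evaluate: s_(n+1) = -2*3**(-n - 1)*(2*n + 3)*factorial(n + 3); subtract s_(0) = -4 ⇒ S(n) = 4 - 4*n*factorial(n + 3)/(3*3**n) - 2*factorial(n + 3)/3**n.

S(n) = 4 - 4*n*factorial(n + 3)/(3*3**n) - 2*factorial(n + 3)/3**n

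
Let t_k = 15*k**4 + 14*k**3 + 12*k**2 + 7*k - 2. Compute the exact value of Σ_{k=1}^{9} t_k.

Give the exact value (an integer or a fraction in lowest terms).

Ratio r(k) = (15*k**4 + 74*k**3 + 144*k**2 + 133*k + 46)/(15*k**4 + 14*k**3 + 12*k**2 + 7*k - 2).
A = 1, B = 1, C = k**4 + 14*k**3/15 + 4*k**2/5 + 7*k/15 - 2/15.
Key eq: (1)·f(k+1) = (1)·f(k) + (k**4 + 14*k**3/15 + 4*k**2/5 + 7*k/15 - 2/15).
deg f ≤ 5 (via 0,0,4).
Solve for f: f(k) = k*(3*k**4 - 4*k**3 + 2*k**2 + k - 4)/15 (degree 5 ≤ 5).
So s_k = (B(k−1)f/C)·t_k = (k*(3*k**4 - 4*k**3 + 2*k**2 + k - 4)/(15*k**4 + 14*k**3 + 12*k**2 + 7*k - 2))·t_k = k*(3*k**4 - 4*k**3 + 2*k**2 + k - 4).
Δs = 15*k**4 + 14*k**3 + 12*k**2 + 7*k - 2, as required.
Evaluate s at k=10 and k=1: 262060 and -2; difference 262062.

Σ = 262062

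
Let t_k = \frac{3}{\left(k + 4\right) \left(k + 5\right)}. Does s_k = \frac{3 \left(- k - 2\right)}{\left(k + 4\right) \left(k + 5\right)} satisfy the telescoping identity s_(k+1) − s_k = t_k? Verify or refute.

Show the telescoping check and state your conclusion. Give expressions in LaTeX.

Invalid: residual - \frac{18}{k^{3} + 15 k^{2} + 74 k + 120} ≠ 0.

s_(k+1) = 3*(-k - 3)/((k + 5)*(k + 6))
s_(k+1) − s_k = 3*k/(k**3 + 15*k**2 + 74*k + 120)
(s_(k+1) − s_k) − t_k = -18/(k**3 + 15*k**2 + 74*k + 120)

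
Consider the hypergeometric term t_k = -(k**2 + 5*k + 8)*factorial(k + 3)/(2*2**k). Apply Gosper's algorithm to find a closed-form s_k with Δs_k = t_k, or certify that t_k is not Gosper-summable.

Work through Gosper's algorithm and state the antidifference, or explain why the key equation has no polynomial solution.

r(k) = (k + 4)*(5*k + (k + 1)**2 + 13)/(2*(k**2 + 5*k + 8)) after simplifying.
Take A(k)=k/2 + 2, B(k)=1, C(k)=k**2 + 5*k + 8.
f must satisfy (k/2 + 2)·f(k+1) − (1)·f(k) = k**2 + 5*k + 8.
Degrees (1,0,2) ⇒ d ≤ 1.
A polynomial solution: f(k) = 2*(k + 2).
Get s_k = R·t_k = -(k + 2)*factorial(k + 3)/2**k with R(k) = B(k−1)f(k)/C(k) = 2*(k + 2)/(k**2 + 5*k + 8).
Verify: -(k**2 + 5*k + 8)*factorial(k + 3)/(2*2**k) matches t_k.

s_k = -(k + 2)*factorial(k + 3)/2**k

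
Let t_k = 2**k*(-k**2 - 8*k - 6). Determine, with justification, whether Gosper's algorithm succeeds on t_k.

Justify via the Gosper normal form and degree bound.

Yes. s_k = 2**k*(-k**2 - 4*k + 4).

The ratio is 2*(k**2 + 10*k + 15)/(k**2 + 8*k + 6).
Gosper form: A/B · C(k+1)/C(k) with A=2, B=1, C=k**2 + 8*k + 6.
f must satisfy (2)·f(k+1) − (1)·f(k) = k**2 + 8*k + 6.
Bound: deg f ≤ 2.
Match coefficients ⇒ f(k) = k**2 + 4*k - 4.
Then R = B(k−1)f/C = (k**2 + 4*k - 4)/(k**2 + 8*k + 6), so s_k = R(k)·t_k = 2**k*(-k**2 - 4*k + 4).
Verify: 2**k*(-k**2 - 8*k - 6) matches t_k.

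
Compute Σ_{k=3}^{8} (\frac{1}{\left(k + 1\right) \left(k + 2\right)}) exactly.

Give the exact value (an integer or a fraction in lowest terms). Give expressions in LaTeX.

t_(k+1)/t_k = (k + 1)/(k + 3).
Take A(k)=k + 1, B(k)=k + 3, C(k)=1.
Need (k + 1)·f(k+1) − (k + 2)·f(k) = 1.
d = 1 from the (1,1,0) case.
Coefficient equations give f(k) = k.
R(k) = B(k−1)·f(k)/C(k) = k*(k + 2); s_k = R·t_k = k/(k + 1).
s_(k+1) − s_k = 1/(k**2 + 3*k + 2) = t_k.
Σ_(k=3)^(8) t_k = s_(9) − s_(3) = 9/10 − (3/4) = 3/20.

Σ = 3/20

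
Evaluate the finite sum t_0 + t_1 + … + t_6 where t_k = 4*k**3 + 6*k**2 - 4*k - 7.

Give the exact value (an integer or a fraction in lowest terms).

Compute t_(k+1)/t_k: get (4*k**3 + 18*k**2 + 20*k - 1)/(4*k**3 + 6*k**2 - 4*k - 7).
Take A(k)=1, B(k)=1, C(k)=k**3 + 3*k**2/2 - k - 7/4.
Set up (1)·f(k+1) − (1)·f(k) − (k**3 + 3*k**2/2 - k - 7/4) = 0.
deg f ≤ 4 (via 0,0,3).
Solve for f: f(k) = k*(k**3 - 4*k - 4)/4 (degree 4 ≤ 4).
Then R = B(k−1)f/C = k*(k**3 - 4*k - 4)/(4*k**3 + 6*k**2 - 4*k - 7), so s_k = R(k)·t_k = k*(k**3 - 4*k - 4).
Verify: 4*k**3 + 6*k**2 - 4*k - 7 matches t_k.
Evaluate s at k=7 and k=0: 2177 and 0; difference 2177.

Σ = 2177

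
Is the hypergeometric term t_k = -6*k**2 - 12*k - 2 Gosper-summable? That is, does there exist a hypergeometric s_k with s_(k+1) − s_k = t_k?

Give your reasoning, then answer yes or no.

The ratio is (3*k**2 + 12*k + 10)/(3*k**2 + 6*k + 1).
Normal form (A,B,C) = (1, 1, k**2 + 2*k + 1/3).
Key eq: (1)·f(k+1) = (1)·f(k) + (k**2 + 2*k + 1/3).
From deg A=0, deg B=0, deg C=2: d=3.
A polynomial solution: f(k) = k*(2*k**2 + 3*k - 3)/6.
R(k) = B(k−1)·f(k)/C(k) = k*(2*k**2 + 3*k - 3)/(2*(3*k**2 + 6*k + 1)); s_k = R·t_k = k*(-2*k**2 - 3*k + 3).
Check: Δs_k = -6*k**2 - 12*k - 2. ✓

Yes. s_k = k*(-2*k**2 - 3*k + 3).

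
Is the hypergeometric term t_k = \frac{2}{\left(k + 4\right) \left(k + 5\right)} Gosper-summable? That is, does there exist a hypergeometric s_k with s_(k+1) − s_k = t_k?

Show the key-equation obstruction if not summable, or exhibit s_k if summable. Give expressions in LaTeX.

Step 1: r(k) = (k + 4)/(k + 6).
Take A(k)=k + 4, B(k)=k + 6, C(k)=1.
Need (k + 4)·f(k+1) − (k + 5)·f(k) = 1.
Bound: deg f ≤ 1.
Solving with deg f ≤ 1: f(k) = k/4.
Get s_k = R·t_k = k/(2*(k + 4)) with R(k) = B(k−1)f(k)/C(k) = k*(k + 5)/4.
Check: Δs_k = 2/(k**2 + 9*k + 20). ✓

Yes. s_k = \frac{k}{2 \left(k + 4\right)}.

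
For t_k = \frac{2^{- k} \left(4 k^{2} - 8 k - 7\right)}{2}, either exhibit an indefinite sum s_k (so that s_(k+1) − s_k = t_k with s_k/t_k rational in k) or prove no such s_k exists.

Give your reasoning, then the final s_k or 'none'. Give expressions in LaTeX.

t_(k+1)/t_k = (4*k**2 - 11)/(2*(4*k**2 - 8*k - 7)).
So A=1/2 and B=1, with C=k**2 - 2*k - 7/4.
f must satisfy (1/2)·f(k+1) − (1)·f(k) = k**2 - 2*k - 7/4.
d = 2 from the (0,0,2) case.
Match coefficients ⇒ f(k) = -(4*k**2 - 3)/2.
R(k) = B(k−1)·f(k)/C(k) = -2*(4*k**2 - 3)/(4*k**2 - 8*k - 7); s_k = R·t_k = (3 - 4*k**2)/2**k.
s_(k+1) − s_k = (4*k**2 - 8*k - 7)/(2*2**k) = t_k.

s_k = 2^{- k} \left(3 - 4 k^{2}\right)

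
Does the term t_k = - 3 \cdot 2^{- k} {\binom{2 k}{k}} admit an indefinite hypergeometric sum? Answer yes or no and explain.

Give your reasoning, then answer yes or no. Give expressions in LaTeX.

No — t_k has no hypergeometric antidifference.

Compute t_(k+1)/t_k: get (2*k + 1)/(k + 1).
Normal form (A,B,C) = (2*k + 1, k + 1, 1).
Need (2*k + 1)·f(k+1) − (k)·f(k) = 1.
Bound: deg f ≤ -1.
Negative degree bound (-1): no f exists, t_k not Gosper-summable.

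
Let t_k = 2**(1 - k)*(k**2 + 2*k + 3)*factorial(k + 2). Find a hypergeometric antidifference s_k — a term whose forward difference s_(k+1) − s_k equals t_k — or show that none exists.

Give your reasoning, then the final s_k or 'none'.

r(k) = (k + 3)*(2*k + (k + 1)**2 + 5)/(2*(k**2 + 2*k + 3)) after simplifying.
Factor: A=k/2 + 3/2; B=1; C=k**2 + 2*k + 3.
Need (k/2 + 3/2)·f(k+1) − (1)·f(k) = k**2 + 2*k + 3.
d = 1 from the (1,0,2) case.
Solve for f: f(k) = 2*k (degree 1 ≤ 1).
Get s_k = R·t_k = 2**(2 - k)*k*factorial(k + 2) with R(k) = B(k−1)f(k)/C(k) = 2*k/(k**2 + 2*k + 3).
Check: Δs_k = 2**(1 - k)*(k**2 + 2*k + 3)*factorial(k + 2). ✓

s_k = 2**(2 - k)*k*factorial(k + 2)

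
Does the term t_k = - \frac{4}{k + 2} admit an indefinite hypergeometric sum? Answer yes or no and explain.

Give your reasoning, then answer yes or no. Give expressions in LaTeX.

Compute t_(k+1)/t_k: get (k + 2)/(k + 3).
Normal form (A,B,C) = (k + 2, k + 3, 1).
Set up (k + 2)·f(k+1) − (k + 2)·f(k) − (1) = 0.
deg f ≤ 0 (via 1,1,0).
Generic f = c0 gives residual -1; -1 = 0 cannot hold, so t_k is not Gosper-summable.

No. Not Gosper-summable.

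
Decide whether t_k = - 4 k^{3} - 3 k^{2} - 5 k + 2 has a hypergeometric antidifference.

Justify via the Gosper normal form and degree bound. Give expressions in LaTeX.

Yes. s_k = k \left(- k^{3} + k^{2} - 2 k + 4\right).

Compute t_(k+1)/t_k: get (4*k**3 + 15*k**2 + 23*k + 10)/(4*k**3 + 3*k**2 + 5*k - 2).
Take A(k)=1, B(k)=1, C(k)=k**3 + 3*k**2/4 + 5*k/4 - 1/2.
Key eq: (1)·f(k+1) = (1)·f(k) + (k**3 + 3*k**2/4 + 5*k/4 - 1/2).
From deg A=0, deg B=0, deg C=3: d=4.
Match coefficients ⇒ f(k) = k*(k**3 - k**2 + 2*k - 4)/4.
R(k) = B(k−1)·f(k)/C(k) = k*(k**3 - k**2 + 2*k - 4)/(4*k**3 + 3*k**2 + 5*k - 2); s_k = R·t_k = k*(-k**3 + k**2 - 2*k + 4).
s_(k+1) − s_k = -4*k**3 - 3*k**2 - 5*k + 2 = t_k.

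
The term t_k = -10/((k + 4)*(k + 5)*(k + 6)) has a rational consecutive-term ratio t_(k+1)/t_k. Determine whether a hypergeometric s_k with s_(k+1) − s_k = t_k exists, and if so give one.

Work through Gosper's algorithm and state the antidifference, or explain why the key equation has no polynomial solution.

s_k = k*(-k - 9)/(4*(k + 4)*(k + 5))

r(k) = (k + 4)/(k + 7) after simplifying.
Factor: A=k + 4; B=k + 7; C=1.
Set up (k + 4)·f(k+1) − (k + 6)·f(k) − (1) = 0.
Bound: deg f ≤ 2.
A polynomial solution: f(k) = k*(k + 9)/40.
Get s_k = R·t_k = k*(-k - 9)/(4*(k + 4)*(k + 5)) with R(k) = B(k−1)f(k)/C(k) = k*(k + 6)*(k + 9)/40.
Verify: -10/(k**3 + 15*k**2 + 74*k + 120) matches t_k.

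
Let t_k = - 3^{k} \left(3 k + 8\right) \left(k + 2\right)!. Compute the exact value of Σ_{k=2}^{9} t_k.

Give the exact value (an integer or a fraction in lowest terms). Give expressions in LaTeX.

t_(k+1)/t_k = 3*(k + 3)*(3*k + 11)/(3*k + 8).
Gosper form: A/B · C(k+1)/C(k) with A=3*k + 9, B=1, C=k + 8/3.
Solve (3*k + 9)·f(k+1) − (1)·f(k) = k + 8/3.
deg f ≤ 0 (via 1,0,1).
Match coefficients ⇒ f(k) = 1/3.
R(k) = B(k−1)·f(k)/C(k) = 1/(3*k + 8); s_k = R·t_k = -3**k*factorial(k + 2).
s_(k+1) − s_k = -3**k*(3*k + 8)*factorial(k + 2) = t_k.
Σ_(k=2)^(9) t_k = s_(10) − s_(2) = -28284565478400 − (-216) = -28284565478184.

Σ = -28284565478184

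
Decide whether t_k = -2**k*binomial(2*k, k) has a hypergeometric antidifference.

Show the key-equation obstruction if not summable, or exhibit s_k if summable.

Compute t_(k+1)/t_k: get 4*(2*k + 1)/(k + 1).
Take A(k)=8*k + 4, B(k)=k + 1, C(k)=1.
f must satisfy (8*k + 4)·f(k+1) − (k)·f(k) = 1.
d = -1 from the (1,1,0) case.
Negative degree bound (-1): no f exists, t_k not Gosper-summable.

No. Not Gosper-summable.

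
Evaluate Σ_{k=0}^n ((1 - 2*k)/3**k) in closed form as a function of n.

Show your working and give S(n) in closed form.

S(n) = (n + 1)/3**n

The ratio is (2*k + 1)/(3*(2*k - 1)).
Factor: A=1/3; B=1; C=k - 1/2.
Key eq: (1/3)·f(k+1) = (1)·f(k) + (k - 1/2).
deg f ≤ 1 (via 0,0,1).
Solve for f: f(k) = -3*k/2 (degree 1 ≤ 1).
Certificate R = B(k−1)f/C = -3*k/(2*k - 1) gives s_k = 3**(1 - k)*k.
Check: Δs_k = (1 - 2*k)/3**k. ✓
s_(n+1) = (n + 1)/3**n and s_(0) = 0, so S(n) = (n + 1)/3**n.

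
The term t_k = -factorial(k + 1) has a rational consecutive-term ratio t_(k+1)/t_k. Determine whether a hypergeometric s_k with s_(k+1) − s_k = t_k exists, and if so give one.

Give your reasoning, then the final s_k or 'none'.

Ratio r(k) = k + 2.
Normal form (A,B,C) = (k + 2, 1, 1).
Key eq: (k + 2)·f(k+1) = (1)·f(k) + (1).
deg f ≤ -1 (via 1,0,0).
d = -1 < 0 ⇒ no nonzero polynomial f; not summable.

not Gosper-summable; s_k does not exist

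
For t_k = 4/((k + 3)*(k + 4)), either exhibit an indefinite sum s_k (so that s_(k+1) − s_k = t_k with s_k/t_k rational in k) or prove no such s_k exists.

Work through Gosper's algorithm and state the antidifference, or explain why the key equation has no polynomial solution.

Step 1: r(k) = (k + 3)/(k + 5).
Take A(k)=k + 3, B(k)=k + 5, C(k)=1.
Set up (k + 3)·f(k+1) − (k + 4)·f(k) − (1) = 0.
Bound: deg f ≤ 1.
Coefficient equations give f(k) = k/3.
R(k) = B(k−1)·f(k)/C(k) = k*(k + 4)/3; s_k = R·t_k = 4*k/(3*(k + 3)).
Verify: 4/(k**2 + 7*k + 12) matches t_k.

s_k = 4*k/(3*(k + 3))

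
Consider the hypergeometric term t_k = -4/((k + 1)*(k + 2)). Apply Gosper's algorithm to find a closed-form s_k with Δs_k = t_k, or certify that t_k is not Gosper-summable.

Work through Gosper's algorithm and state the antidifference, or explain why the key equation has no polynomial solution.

s_k = -4*k/(k + 1)

The ratio is (k + 1)/(k + 3).
Normal form (A,B,C) = (k + 1, k + 3, 1).
Set up (k + 1)·f(k+1) − (k + 2)·f(k) − (1) = 0.
deg f ≤ 1 (via 1,1,0).
A polynomial solution: f(k) = k.
Certificate R = B(k−1)f/C = k*(k + 2) gives s_k = -4*k/(k + 1).
Check: Δs_k = -4/(k**2 + 3*k + 2). ✓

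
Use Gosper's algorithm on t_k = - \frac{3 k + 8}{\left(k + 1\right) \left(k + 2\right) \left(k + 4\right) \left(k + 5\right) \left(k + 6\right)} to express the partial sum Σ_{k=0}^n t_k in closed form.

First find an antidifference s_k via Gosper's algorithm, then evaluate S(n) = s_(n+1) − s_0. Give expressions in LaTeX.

S(n) = \frac{- n^{3} - 13 n^{2} - 52 n - 40}{20 \left(n^{3} + 13 n^{2} + 52 n + 60\right)}

r(k) = (k + 1)*(k + 4)*(3*k + 11)/((k + 3)*(k + 7)*(3*k + 8)) after simplifying.
Take A(k)=k + 1, B(k)=k + 7, C(k)=k**2 + 17*k/3 + 8.
Solve (k + 1)·f(k+1) − (k + 6)·f(k) = k**2 + 17*k/3 + 8.
Degrees (1,1,2) ⇒ d ≤ 5.
Solving with deg f ≤ 5: f(k) = k*(k + 2)*(k + 3)*(k**2 + 10*k + 29)/60.
Get s_k = R·t_k = k*(-k**2 - 10*k - 29)/(20*(k**3 + 10*k**2 + 29*k + 20)) with R(k) = B(k−1)f(k)/C(k) = k*(k + 2)*(k + 6)*(k**2 + 10*k + 29)/(20*(3*k + 8)).
s_(k+1) − s_k = (-3*k - 8)/(k**5 + 18*k**4 + 121*k**3 + 372*k**2 + 508*k + 240) = t_k.
s_(n+1) = (-n**3 - 13*n**2 - 52*n - 40)/(20*(n**3 + 13*n**2 + 52*n + 60)) and s_(0) = 0, so S(n) = (-n**3 - 13*n**2 - 52*n - 40)/(20*(n**3 + 13*n**2 + 52*n + 60)).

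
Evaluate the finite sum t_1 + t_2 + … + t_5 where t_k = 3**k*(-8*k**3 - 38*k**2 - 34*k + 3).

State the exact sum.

The ratio is 3*(8*k**3 + 62*k**2 + 134*k + 77)/(8*k**3 + 38*k**2 + 34*k - 3).
Factor: A=3; B=1; C=k**3 + 19*k**2/4 + 17*k/4 - 3/8.
Solve (3)·f(k+1) − (1)·f(k) = k**3 + 19*k**2/4 + 17*k/4 - 3/8.
Degrees (0,0,3) ⇒ d ≤ 3.
A polynomial solution: f(k) = (4*k**3 + k**2 - 4*k - 3)/8.
So s_k = (B(k−1)f/C)·t_k = ((4*k**3 + k**2 - 4*k - 3)/(8*k**3 + 38*k**2 + 34*k - 3))·t_k = 3**k*(-4*k**3 - k**2 + 4*k + 3).
Verify: 3**k*(-8*k**3 - 38*k**2 - 34*k + 3) matches t_k.
Σ_(k=1)^(5) t_k = s_(6) − s_(1) = -636417 − (6) = -636423.

Σ = -636423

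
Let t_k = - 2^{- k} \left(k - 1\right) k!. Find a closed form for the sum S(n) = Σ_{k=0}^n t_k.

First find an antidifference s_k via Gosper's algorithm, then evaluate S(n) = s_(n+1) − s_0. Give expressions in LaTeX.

t_(k+1)/t_k = k*(k + 1)/(2*(k - 1)).
Normal form (A,B,C) = (k/2 + 1/2, 1, k - 1).
Set up (k/2 + 1/2)·f(k+1) − (1)·f(k) − (k - 1) = 0.
From deg A=1, deg B=0, deg C=1: d=0.
Solve for f: f(k) = 2 (degree 0 ≤ 0).
So s_k = (B(k−1)f/C)·t_k = (2/(k - 1))·t_k = -2**(1 - k)*factorial(k).
Check: Δs_k = -(k - 1)*factorial(k)/2**k. ✓
Σ_(k=0)^n t_k = s_(n+1) − s_(0) = (-factorial(n + 1)/2**n) − (-2), i.e. 2 - factorial(n + 1)/2**n.

S(n) = 2 - 2^{- n} \left(n + 1\right)!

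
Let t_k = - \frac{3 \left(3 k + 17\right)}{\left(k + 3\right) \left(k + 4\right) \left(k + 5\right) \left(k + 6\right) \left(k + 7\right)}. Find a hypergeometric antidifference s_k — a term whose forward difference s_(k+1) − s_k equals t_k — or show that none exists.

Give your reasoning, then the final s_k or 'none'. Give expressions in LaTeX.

s_k = \frac{k \left(- k^{2} - 13 k - 54\right)}{24 \left(k^{3} + 13 k^{2} + 54 k + 72\right)}

Ratio r(k) = (k + 3)*(3*k + 20)/((k + 8)*(3*k + 17)).
So A=k + 3 and B=k + 8, with C=k + 17/3.
Set up (k + 3)·f(k+1) − (k + 7)·f(k) − (k + 17/3) = 0.
deg f ≤ 4 (via 1,1,1).
Match coefficients ⇒ f(k) = k*(k + 5)*(k**2 + 13*k + 54)/216.
Then R = B(k−1)f/C = k*(k + 5)*(k + 7)*(k**2 + 13*k + 54)/(72*(3*k + 17)), so s_k = R(k)·t_k = k*(-k**2 - 13*k - 54)/(24*(k**3 + 13*k**2 + 54*k + 72)).
s_(k+1) − s_k = 3*(-3*k - 17)/(k**5 + 25*k**4 + 245*k**3 + 1175*k**2 + 2754*k + 2520) = t_k.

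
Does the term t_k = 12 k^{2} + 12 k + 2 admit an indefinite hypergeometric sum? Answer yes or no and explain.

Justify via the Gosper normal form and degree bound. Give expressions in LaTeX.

Yes. s_k = 4 k^{3} - 2 k.

r(k) = (6*k**2 + 18*k + 13)/(6*k**2 + 6*k + 1) after simplifying.
Take A(k)=1, B(k)=1, C(k)=k**2 + k + 1/6.
Need (1)·f(k+1) − (1)·f(k) = k**2 + k + 1/6.
Bound: deg f ≤ 3.
Solve for f: f(k) = k*(2*k**2 - 1)/6 (degree 3 ≤ 3).
Certificate R = B(k−1)f/C = k*(2*k**2 - 1)/(6*k**2 + 6*k + 1) gives s_k = 4*k**3 - 2*k.
s_(k+1) − s_k = 12*k**2 + 12*k + 2 = t_k.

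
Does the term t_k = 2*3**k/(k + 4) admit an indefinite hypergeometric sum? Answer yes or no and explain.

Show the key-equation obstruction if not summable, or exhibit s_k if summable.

No. Not Gosper-summable.

Compute t_(k+1)/t_k: get 3*(k + 4)/(k + 5).
So A=3*k + 12 and B=k + 5, with C=1.
f must satisfy (3*k + 12)·f(k+1) − (k + 4)·f(k) = 1.
Bound: deg f ≤ -1.
d = -1 < 0 ⇒ no nonzero polynomial f; not summable.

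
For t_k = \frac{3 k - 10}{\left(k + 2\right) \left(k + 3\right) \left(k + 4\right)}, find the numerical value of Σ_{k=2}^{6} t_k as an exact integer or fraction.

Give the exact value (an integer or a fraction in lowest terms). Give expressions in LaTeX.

Σ = -1/90

r(k) = (k + 2)*(3*k - 7)/((k + 5)*(3*k - 10)) after simplifying.
So A=k + 2 and B=k + 5, with C=k - 10/3.
Solve (k + 2)·f(k+1) − (k + 4)·f(k) = k - 10/3.
Bound: deg f ≤ 2.
Solving with deg f ≤ 2: f(k) = -k*(k + 14)/9.
R(k) = B(k−1)·f(k)/C(k) = -k*(k + 4)*(k + 14)/(3*(3*k - 10)); s_k = R·t_k = k*(-k - 14)/(3*(k + 2)*(k + 3)).
Check: Δs_k = (3*k - 10)/(k**3 + 9*k**2 + 26*k + 24). ✓
Telescoping: Σ = s_(7) − s_(2) = -49/90 − (-8/15) = -1/90.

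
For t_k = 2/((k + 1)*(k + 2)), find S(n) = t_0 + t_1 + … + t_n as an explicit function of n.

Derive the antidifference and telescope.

Compute t_(k+1)/t_k: get (k + 1)/(k + 3).
Gosper form: A/B · C(k+1)/C(k) with A=k + 1, B=k + 3, C=1.
Key eq: (k + 1)·f(k+1) = (k + 2)·f(k) + (1).
deg f ≤ 1 (via 1,1,0).
Match coefficients ⇒ f(k) = k.
R(k) = B(k−1)·f(k)/C(k) = k*(k + 2); s_k = R·t_k = 2*k/(k + 1).
s_(k+1) − s_k = 2/(k**2 + 3*k + 2) = t_k.
Σ_(k=0)^n t_k = s_(n+1) − s_(0) = (2*(n + 1)/(n + 2)) − (0), i.e. 2*(n + 1)/(n + 2).

S(n) = 2*(n + 1)/(n + 2)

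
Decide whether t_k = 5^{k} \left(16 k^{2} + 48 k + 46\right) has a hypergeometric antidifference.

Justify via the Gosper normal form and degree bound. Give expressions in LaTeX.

The ratio is 5*(8*k**2 + 40*k + 55)/(8*k**2 + 24*k + 23).
Gosper form: A/B · C(k+1)/C(k) with A=5, B=1, C=k**2 + 3*k + 23/8.
Set up (5)·f(k+1) − (1)·f(k) − (k**2 + 3*k + 23/8) = 0.
d = 2 from the (0,0,2) case.
Coefficient equations give f(k) = (2*k**2 + k + 2)/8.
So s_k = (B(k−1)f/C)·t_k = ((2*k**2 + k + 2)/(8*k**2 + 24*k + 23))·t_k = 2*5**k*(2*k**2 + k + 2).
Verify: 5**k*(16*k**2 + 48*k + 46) matches t_k.

Yes. s_k = 2 \cdot 5^{k} \left(2 k^{2} + k + 2\right).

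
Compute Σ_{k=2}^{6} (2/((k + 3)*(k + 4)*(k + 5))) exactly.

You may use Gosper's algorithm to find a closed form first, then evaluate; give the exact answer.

Ratio r(k) = (k + 3)/(k + 6).
Take A(k)=k + 3, B(k)=k + 6, C(k)=1.
Key eq: (k + 3)·f(k+1) = (k + 5)·f(k) + (1).
d = 2 from the (1,1,0) case.
Match coefficients ⇒ f(k) = k*(k + 7)/24.
So s_k = (B(k−1)f/C)·t_k = (k*(k + 5)*(k + 7)/24)·t_k = k*(k + 7)/(12*(k + 3)*(k + 4)).
s_(k+1) − s_k = 2/(k**3 + 12*k**2 + 47*k + 60) = t_k.
Σ_(k=2)^(6) t_k = s_(7) − s_(2) = 49/660 − (1/20) = 4/165.

Σ = 4/165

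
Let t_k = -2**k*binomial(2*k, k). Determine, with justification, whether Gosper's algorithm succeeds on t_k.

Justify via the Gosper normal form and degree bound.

The ratio is 4*(2*k + 1)/(k + 1).
Take A(k)=8*k + 4, B(k)=k + 1, C(k)=1.
f must satisfy (8*k + 4)·f(k+1) − (k)·f(k) = 1.
d = -1 from the (1,1,0) case.
deg f ≤ -1 is impossible — no certificate.

No — t_k has no hypergeometric antidifference.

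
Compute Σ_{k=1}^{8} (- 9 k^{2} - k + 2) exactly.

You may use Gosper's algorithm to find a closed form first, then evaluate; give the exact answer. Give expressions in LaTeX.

r(k) = (k + 9*(k + 1)**2 - 1)/(9*k**2 + k - 2) after simplifying.
Gosper form: A/B · C(k+1)/C(k) with A=1, B=1, C=k**2 + k/9 - 2/9.
Need (1)·f(k+1) − (1)·f(k) = k**2 + k/9 - 2/9.
Bound: deg f ≤ 3.
Solving with deg f ≤ 3: f(k) = k*(3*k**2 - 4*k - 1)/9.
Certificate R = B(k−1)f/C = k*(3*k**2 - 4*k - 1)/(9*k**2 + k - 2) gives s_k = k*(-3*k**2 + 4*k + 1).
Verify: -9*k**2 - k + 2 matches t_k.
Σ_(k=1)^(8) t_k = s_(9) − s_(1) = -1854 − (2) = -1856.

Σ = -1856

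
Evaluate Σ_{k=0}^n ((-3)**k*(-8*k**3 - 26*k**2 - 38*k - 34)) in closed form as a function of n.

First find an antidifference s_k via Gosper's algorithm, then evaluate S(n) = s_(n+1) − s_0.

r(k) = 3*(-4*k**3 - 25*k**2 - 57*k - 53)/(4*k**3 + 13*k**2 + 19*k + 17) after simplifying.
So A=-3 and B=1, with C=k**3 + 13*k**2/4 + 19*k/4 + 17/4.
Solve (-3)·f(k+1) − (1)·f(k) = k**3 + 13*k**2/4 + 19*k/4 + 17/4.
From deg A=0, deg B=0, deg C=3: d=3.
A polynomial solution: f(k) = -(k**3 + k**2 + k + 2)/4.
So s_k = (B(k−1)f/C)·t_k = (-(k**3 + k**2 + k + 2)/(4*k**3 + 13*k**2 + 19*k + 17))·t_k = 2*(-3)**k*(k**3 + k**2 + k + 2).
s_(k+1) − s_k = (-3)**k*(-8*k**3 - 26*k**2 - 38*k - 34) = t_k.
Σ_(k=0)^n t_k = s_(n+1) − s_(0) = ((-3)**(n + 1)*(2*n**3 + 8*n**2 + 12*n + 10)) − (4), i.e. -6*(-3)**n*n**3 - 24*(-3)**n*n**2 - 36*(-3)**n*n - 30*(-3)**n - 4.

S(n) = -6*(-3)**n*n**3 - 24*(-3)**n*n**2 - 36*(-3)**n*n - 30*(-3)**n - 4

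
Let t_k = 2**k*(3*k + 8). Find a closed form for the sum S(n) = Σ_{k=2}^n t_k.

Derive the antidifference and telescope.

S(n) = 6*2**n*n + 10*2**n - 32

Step 1: r(k) = 2*(3*k + 11)/(3*k + 8).
Factor: A=2; B=1; C=k + 8/3.
Set up (2)·f(k+1) − (1)·f(k) − (k + 8/3) = 0.
d = 1 from the (0,0,1) case.
Match coefficients ⇒ f(k) = (3*k + 2)/3.
Get s_k = R·t_k = 2**k*(3*k + 2) with R(k) = B(k−1)f(k)/C(k) = (3*k + 2)/(3*k + 8).
Check: Δs_k = 2**k*(3*k + 8). ✓
Σ_(k=2)^n t_k = s_(n+1) − s_(2) = (2**(n + 1)*(3*n + 5)) − (32), i.e. 6*2**n*n + 10*2**n - 32.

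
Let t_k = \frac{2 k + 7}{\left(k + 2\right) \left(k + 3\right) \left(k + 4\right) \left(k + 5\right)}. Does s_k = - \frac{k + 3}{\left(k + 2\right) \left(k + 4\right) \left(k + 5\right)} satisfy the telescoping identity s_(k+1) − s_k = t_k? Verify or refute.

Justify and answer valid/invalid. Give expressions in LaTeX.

Invalid: residual \frac{2 \left(- 3 k - 10\right)}{k^{5} + 20 k^{4} + 155 k^{3} + 580 k^{2} + 1044 k + 720} ≠ 0.

s_(k+1) = (-k - 4)/((k + 3)*(k + 5)*(k + 6))
s_(k+1) − s_k = (-(k + 2)*(k + 4)**2 + (k + 3)**2*(k + 6))/((k + 2)*(k + 3)*(k + 4)*(k + 5)*(k + 6))
(s_(k+1) − s_k) − t_k = 2*(-3*k - 10)/(k**5 + 20*k**4 + 155*k**3 + 580*k**2 + 1044*k + 720)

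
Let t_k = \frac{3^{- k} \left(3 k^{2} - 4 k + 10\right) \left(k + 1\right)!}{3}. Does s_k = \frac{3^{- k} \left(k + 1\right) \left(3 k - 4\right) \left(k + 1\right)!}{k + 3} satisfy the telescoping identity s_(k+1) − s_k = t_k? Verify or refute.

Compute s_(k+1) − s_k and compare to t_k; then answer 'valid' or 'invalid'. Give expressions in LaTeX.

s_(k+1) = (k + 2)*(3*k - 1)*factorial(k + 2)/(3*3**k*(k + 4))
s_(k+1) − s_k = (3*k**4 + 11*k**3 + 8*k**2 + 44*k + 36)*factorial(k + 1)/(3*3**k*(k + 3)*(k + 4))
(s_(k+1) − s_k) − t_k = -2*(3*k**3 + 5*k**2 - 11*k + 42)*factorial(k + 1)/(3*3**k*(k + 3)*(k + 4))

Invalid: residual - \frac{2 \cdot 3^{- k} \left(3 k^{3} + 5 k^{2} - 11 k + 42\right) \left(k + 1\right)!}{3 \left(k + 3\right) \left(k + 4\right)} ≠ 0.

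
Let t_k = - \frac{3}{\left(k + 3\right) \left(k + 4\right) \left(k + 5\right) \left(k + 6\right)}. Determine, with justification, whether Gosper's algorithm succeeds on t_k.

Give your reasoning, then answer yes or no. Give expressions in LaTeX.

Yes. s_k = \frac{k \left(- k^{2} - 12 k - 47\right)}{60 \left(k + 3\right) \left(k + 4\right) \left(k + 5\right)}.

Step 1: r(k) = (k + 3)/(k + 7).
Factor: A=k + 3; B=k + 7; C=1.
Need (k + 3)·f(k+1) − (k + 6)·f(k) = 1.
Degrees (1,1,0) ⇒ d ≤ 3.
Solve for f: f(k) = k*(k**2 + 12*k + 47)/180 (degree 3 ≤ 3).
Then R = B(k−1)f/C = k*(k + 6)*(k**2 + 12*k + 47)/180, so s_k = R(k)·t_k = k*(-k**2 - 12*k - 47)/(60*(k + 3)*(k + 4)*(k + 5)).
Check: Δs_k = -3/(k**4 + 18*k**3 + 119*k**2 + 342*k + 360). ✓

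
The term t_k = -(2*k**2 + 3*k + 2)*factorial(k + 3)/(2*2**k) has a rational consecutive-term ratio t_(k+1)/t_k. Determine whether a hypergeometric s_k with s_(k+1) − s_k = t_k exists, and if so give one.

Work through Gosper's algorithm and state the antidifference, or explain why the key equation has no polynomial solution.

s_k = -(2*k - 3)*factorial(k + 3)/2**k

r(k) = (k + 4)*(3*k + 2*(k + 1)**2 + 5)/(2*(2*k**2 + 3*k + 2)) after simplifying.
So A=k/2 + 2 and B=1, with C=k**2 + 3*k/2 + 1.
Solve (k/2 + 2)·f(k+1) − (1)·f(k) = k**2 + 3*k/2 + 1.
Degrees (1,0,2) ⇒ d ≤ 1.
A polynomial solution: f(k) = 2*k - 3.
Get s_k = R·t_k = -(2*k - 3)*factorial(k + 3)/2**k with R(k) = B(k−1)f(k)/C(k) = 2*(2*k - 3)/(2*k**2 + 3*k + 2).
Verify: -(2*k**2 + 3*k + 2)*factorial(k + 3)/(2*2**k) matches t_k.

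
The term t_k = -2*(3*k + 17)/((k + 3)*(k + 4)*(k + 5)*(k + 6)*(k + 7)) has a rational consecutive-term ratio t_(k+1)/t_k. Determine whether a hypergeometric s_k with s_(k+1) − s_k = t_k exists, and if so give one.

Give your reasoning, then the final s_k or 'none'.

t_(k+1)/t_k = (k + 3)*(3*k + 20)/((k + 8)*(3*k + 17)).
So A=k + 3 and B=k + 8, with C=k + 17/3.
Key eq: (k + 3)·f(k+1) = (k + 7)·f(k) + (k + 17/3).
Bound: deg f ≤ 4.
Coefficient equations give f(k) = k*(k + 5)*(k**2 + 13*k + 54)/216.
So s_k = (B(k−1)f/C)·t_k = (k*(k + 5)*(k + 7)*(k**2 + 13*k + 54)/(72*(3*k + 17)))·t_k = k*(-k**2 - 13*k - 54)/(36*(k**3 + 13*k**2 + 54*k + 72)).
Check: Δs_k = 2*(-3*k - 17)/(k**5 + 25*k**4 + 245*k**3 + 1175*k**2 + 2754*k + 2520). ✓

s_k = k*(-k**2 - 13*k - 54)/(36*(k**3 + 13*k**2 + 54*k + 72))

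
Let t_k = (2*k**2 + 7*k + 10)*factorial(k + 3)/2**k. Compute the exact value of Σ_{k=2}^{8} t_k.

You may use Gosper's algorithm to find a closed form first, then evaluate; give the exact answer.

Σ = 35550600

r(k) = (k + 4)*(7*k + 2*(k + 1)**2 + 17)/(2*(2*k**2 + 7*k + 10)) after simplifying.
Take A(k)=k/2 + 2, B(k)=1, C(k)=k**2 + 7*k/2 + 5.
Need (k/2 + 2)·f(k+1) − (1)·f(k) = k**2 + 7*k/2 + 5.
Degrees (1,0,2) ⇒ d ≤ 1.
Match coefficients ⇒ f(k) = 2*k + 1.
So s_k = (B(k−1)f/C)·t_k = (2*(2*k + 1)/(2*k**2 + 7*k + 10))·t_k = 2**(1 - k)*(2*k + 1)*factorial(k + 3).
s_(k+1) − s_k = (2*k**2 + 7*k + 10)*factorial(k + 3)/2**k = t_k.
Telescoping: Σ = s_(9) − s_(2) = 35550900 − (300) = 35550600.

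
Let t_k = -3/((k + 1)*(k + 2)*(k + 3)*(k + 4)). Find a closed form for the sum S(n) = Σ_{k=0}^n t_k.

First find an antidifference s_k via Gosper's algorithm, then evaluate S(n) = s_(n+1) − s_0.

Compute t_(k+1)/t_k: get (k + 1)/(k + 5).
Gosper form: A/B · C(k+1)/C(k) with A=k + 1, B=k + 5, C=1.
Key eq: (k + 1)·f(k+1) = (k + 4)·f(k) + (1).
From deg A=1, deg B=1, deg C=0: d=3.
Solving with deg f ≤ 3: f(k) = k*(k**2 + 6*k + 11)/18.
Certificate R = B(k−1)f/C = k*(k + 4)*(k**2 + 6*k + 11)/18 gives s_k = k*(-k**2 - 6*k - 11)/(6*(k + 1)*(k + 2)*(k + 3)).
s_(k+1) − s_k = -3/(k**4 + 10*k**3 + 35*k**2 + 50*k + 24) = t_k.
s_(n+1) = (-n**3 - 9*n**2 - 26*n - 18)/(6*(n**3 + 9*n**2 + 26*n + 24)) and s_(0) = 0, so S(n) = (-n**3 - 9*n**2 - 26*n - 18)/(6*(n**3 + 9*n**2 + 26*n + 24)).

S(n) = (-n**3 - 9*n**2 - 26*n - 18)/(6*(n**3 + 9*n**2 + 26*n + 24))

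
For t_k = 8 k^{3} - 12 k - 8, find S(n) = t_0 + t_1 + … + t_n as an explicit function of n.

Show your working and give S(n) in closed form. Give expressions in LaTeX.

The ratio is (3*k - 2*(k + 1)**3 + 5)/(-2*k**3 + 3*k + 2).
A = 1, B = 1, C = k**3 - 3*k/2 - 1.
Key eq: (1)·f(k+1) = (1)·f(k) + (k**3 - 3*k/2 - 1).
deg f ≤ 4 (via 0,0,3).
Solving with deg f ≤ 4: f(k) = k*(k**3 - 2*k**2 - 2*k - 1)/4.
Certificate R = B(k−1)f/C = k*(k**3 - 2*k**2 - 2*k - 1)/(2*(2*k**3 - 3*k - 2)) gives s_k = 2*k*(k**3 - 2*k**2 - 2*k - 1).
Check: Δs_k = 8*k**3 - 12*k - 8. ✓
Evaluate: s_(n+1) = 2*n**4 + 4*n**3 - 4*n**2 - 14*n - 8; subtract s_(0) = 0 ⇒ S(n) = 2*n**4 + 4*n**3 - 4*n**2 - 14*n - 8.

S(n) = 2 n^{4} + 4 n^{3} - 4 n^{2} - 14 n - 8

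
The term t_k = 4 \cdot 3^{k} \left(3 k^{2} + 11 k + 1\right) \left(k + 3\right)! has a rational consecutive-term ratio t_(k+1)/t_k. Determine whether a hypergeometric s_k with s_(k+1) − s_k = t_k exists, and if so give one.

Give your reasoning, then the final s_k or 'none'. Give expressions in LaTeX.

s_k = 4 \cdot 3^{k} \left(k - 1\right) \left(k + 3\right)!

Ratio r(k) = 3*(3*k**3 + 29*k**2 + 83*k + 60)/(3*k**2 + 11*k + 1).
Factor: A=3*k + 12; B=1; C=k**2 + 11*k/3 + 1/3.
Solve (3*k + 12)·f(k+1) − (1)·f(k) = k**2 + 11*k/3 + 1/3.
deg f ≤ 1 (via 1,0,2).
Solving with deg f ≤ 1: f(k) = (k - 1)/3.
Certificate R = B(k−1)f/C = (k - 1)/(3*k**2 + 11*k + 1) gives s_k = 4*3**k*(k - 1)*factorial(k + 3).
Check: Δs_k = 4*3**k*(3*k**2 + 11*k + 1)*factorial(k + 3). ✓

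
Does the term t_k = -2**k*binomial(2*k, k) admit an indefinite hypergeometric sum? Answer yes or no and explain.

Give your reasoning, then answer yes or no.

No. Not Gosper-summable.

Compute t_(k+1)/t_k: get 4*(2*k + 1)/(k + 1).
A = 8*k + 4, B = k + 1, C = 1.
Key eq: (8*k + 4)·f(k+1) = (k)·f(k) + (1).
From deg A=1, deg B=1, deg C=0: d=-1.
d = -1 < 0 ⇒ no nonzero polynomial f; not summable.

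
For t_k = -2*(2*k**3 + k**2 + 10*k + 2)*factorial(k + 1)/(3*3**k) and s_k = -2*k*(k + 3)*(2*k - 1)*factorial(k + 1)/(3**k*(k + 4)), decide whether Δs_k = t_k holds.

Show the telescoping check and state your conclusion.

s_(k+1) = -2*(k + 1)*(k + 4)*(2*k + 1)*factorial(k + 2)/(3*3**k*(k + 5))
s_(k+1) − s_k = -2*(k**2 + 5*k + 1)*(2*k**3 + 7*k**2 + 13*k + 32)*factorial(k + 1)/(3*3**k*(k + 4)*(k + 5))
(s_(k+1) − s_k) − t_k = 2*(2*k**4 + 9*k**3 + 8*k**2 + 45*k + 8)*factorial(k + 1)/(3*3**k*(k + 4)*(k + 5))

Invalid: residual 2*(2*k**4 + 9*k**3 + 8*k**2 + 45*k + 8)*factorial(k + 1)/(3*3**k*(k + 4)*(k + 5)) ≠ 0.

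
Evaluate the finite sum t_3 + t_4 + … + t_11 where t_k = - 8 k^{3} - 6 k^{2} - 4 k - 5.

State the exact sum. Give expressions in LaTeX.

Σ = -38079

r(k) = (8*k**3 + 30*k**2 + 40*k + 23)/(8*k**3 + 6*k**2 + 4*k + 5) after simplifying.
Gosper form: A/B · C(k+1)/C(k) with A=1, B=1, C=k**3 + 3*k**2/4 + k/2 + 5/8.
Need (1)·f(k+1) − (1)·f(k) = k**3 + 3*k**2/4 + k/2 + 5/8.
Bound: deg f ≤ 4.
Match coefficients ⇒ f(k) = k*(2*k**3 - 2*k**2 + k + 4)/8.
Then R = B(k−1)f/C = k*(2*k**3 - 2*k**2 + k + 4)/(8*k**3 + 6*k**2 + 4*k + 5), so s_k = R(k)·t_k = k*(-2*k**3 + 2*k**2 - k - 4).
Δs = -8*k**3 - 6*k**2 - 4*k - 5, as required.
Evaluate s at k=12 and k=3: -38208 and -129; difference -38079.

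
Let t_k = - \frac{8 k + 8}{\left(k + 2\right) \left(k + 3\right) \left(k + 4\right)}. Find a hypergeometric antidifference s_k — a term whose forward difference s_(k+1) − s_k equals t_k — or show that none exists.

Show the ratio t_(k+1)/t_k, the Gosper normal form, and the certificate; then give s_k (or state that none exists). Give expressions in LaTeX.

s_k = - \frac{2 k \left(k + 1\right)}{\left(k + 2\right) \left(k + 3\right)}

r(k) = (k + 2)**2/((k + 1)*(k + 5)) after simplifying.
A = k + 2, B = k + 5, C = k + 1.
Key eq: (k + 2)·f(k+1) = (k + 4)·f(k) + (k + 1).
deg f ≤ 2 (via 1,1,1).
Solve for f: f(k) = k*(k + 1)/4 (degree 2 ≤ 2).
Then R = B(k−1)f/C = k*(k + 4)/4, so s_k = R(k)·t_k = -2*k*(k + 1)/((k + 2)*(k + 3)).
Check: Δs_k = 8*(-k - 1)/(k**3 + 9*k**2 + 26*k + 24). ✓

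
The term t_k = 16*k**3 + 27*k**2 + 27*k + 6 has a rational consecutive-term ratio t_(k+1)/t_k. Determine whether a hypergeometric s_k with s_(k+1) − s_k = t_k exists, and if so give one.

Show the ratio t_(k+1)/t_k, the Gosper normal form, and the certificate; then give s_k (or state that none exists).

Compute t_(k+1)/t_k: get (16*k**3 + 75*k**2 + 129*k + 76)/(16*k**3 + 27*k**2 + 27*k + 6).
Gosper form: A/B · C(k+1)/C(k) with A=1, B=1, C=k**3 + 27*k**2/16 + 27*k/16 + 3/8.
Set up (1)·f(k+1) − (1)·f(k) − (k**3 + 27*k**2/16 + 27*k/16 + 3/8) = 0.
d = 4 from the (0,0,3) case.
A polynomial solution: f(k) = k*(4*k**3 + k**2 + 4*k - 3)/16.
Then R = B(k−1)f/C = k*(4*k**3 + k**2 + 4*k - 3)/(16*k**3 + 27*k**2 + 27*k + 6), so s_k = R(k)·t_k = k*(4*k**3 + k**2 + 4*k - 3).
Δs = 16*k**3 + 27*k**2 + 27*k + 6, as required.

s_k = k*(4*k**3 + k**2 + 4*k - 3)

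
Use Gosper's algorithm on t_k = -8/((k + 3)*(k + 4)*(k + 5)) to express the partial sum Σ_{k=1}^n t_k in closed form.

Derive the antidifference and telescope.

Compute t_(k+1)/t_k: get (k + 3)/(k + 6).
A = k + 3, B = k + 6, C = 1.
Need (k + 3)·f(k+1) − (k + 5)·f(k) = 1.
Degrees (1,1,0) ⇒ d ≤ 2.
Solve for f: f(k) = k*(k + 7)/24 (degree 2 ≤ 2).
R(k) = B(k−1)·f(k)/C(k) = k*(k + 5)*(k + 7)/24; s_k = R·t_k = k*(-k - 7)/(3*(k + 3)*(k + 4)).
Δs = -8/(k**3 + 12*k**2 + 47*k + 60), as required.
Telescope: S(n) = s_(n+1) − s_(1) = (-n**2 - 9*n - 8)/(3*(n**2 + 9*n + 20)) − (-2/15) = n*(-n - 9)/(5*(n**2 + 9*n + 20)).

S(n) = n*(-n - 9)/(5*(n**2 + 9*n + 20))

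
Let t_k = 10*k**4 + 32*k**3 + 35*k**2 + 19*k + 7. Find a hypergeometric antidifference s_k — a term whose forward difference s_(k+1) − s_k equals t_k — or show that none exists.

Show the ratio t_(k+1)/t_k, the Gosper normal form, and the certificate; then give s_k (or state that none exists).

s_k = k*(2*k**4 + 3*k**3 - k**2 + 3)

The ratio is (10*k**4 + 72*k**3 + 191*k**2 + 225*k + 103)/(10*k**4 + 32*k**3 + 35*k**2 + 19*k + 7).
Gosper form: A/B · C(k+1)/C(k) with A=1, B=1, C=k**4 + 16*k**3/5 + 7*k**2/2 + 19*k/10 + 7/10.
Set up (1)·f(k+1) − (1)·f(k) − (k**4 + 16*k**3/5 + 7*k**2/2 + 19*k/10 + 7/10) = 0.
d = 5 from the (0,0,4) case.
Solve for f: f(k) = k*(2*k**4 + 3*k**3 - k**2 + 3)/10 (degree 5 ≤ 5).
R(k) = B(k−1)·f(k)/C(k) = k*(2*k**4 + 3*k**3 - k**2 + 3)/(10*k**4 + 32*k**3 + 35*k**2 + 19*k + 7); s_k = R·t_k = k*(2*k**4 + 3*k**3 - k**2 + 3).
s_(k+1) − s_k = 10*k**4 + 32*k**3 + 35*k**2 + 19*k + 7 = t_k.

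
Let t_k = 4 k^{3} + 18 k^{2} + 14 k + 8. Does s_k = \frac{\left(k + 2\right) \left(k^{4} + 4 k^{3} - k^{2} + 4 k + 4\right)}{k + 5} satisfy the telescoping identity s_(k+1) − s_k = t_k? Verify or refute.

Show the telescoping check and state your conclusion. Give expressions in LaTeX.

s_(k+1) = (k**5 + 11*k**4 + 41*k**3 + 69*k**2 + 66*k + 36)/(k + 6)
s_(k+1) − s_k = (4*k**5 + 53*k**4 + 230*k**3 + 387*k**2 + 286*k + 132)/(k**2 + 11*k + 30)
(s_(k+1) − s_k) − t_k = 3*(-3*k**4 - 34*k**3 - 105*k**2 - 74*k - 36)/(k**2 + 11*k + 30)

Invalid: residual \frac{3 \left(- 3 k^{4} - 34 k^{3} - 105 k^{2} - 74 k - 36\right)}{k^{2} + 11 k + 30} ≠ 0.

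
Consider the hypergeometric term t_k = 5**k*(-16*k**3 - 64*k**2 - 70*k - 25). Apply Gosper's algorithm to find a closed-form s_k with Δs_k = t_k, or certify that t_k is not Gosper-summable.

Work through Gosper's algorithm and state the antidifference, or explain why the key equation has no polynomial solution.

r(k) = 5*(16*k**3 + 112*k**2 + 246*k + 175)/(16*k**3 + 64*k**2 + 70*k + 25) after simplifying.
So A=5 and B=1, with C=k**3 + 4*k**2 + 35*k/8 + 25/16.
Need (5)·f(k+1) − (1)·f(k) = k**3 + 4*k**2 + 35*k/8 + 25/16.
Degrees (0,0,3) ⇒ d ≤ 3.
Solving with deg f ≤ 3: f(k) = k**2*(4*k + 1)/16.
R(k) = B(k−1)·f(k)/C(k) = k**2*(4*k + 1)/((2*k + 5)*(8*k**2 + 12*k + 5)); s_k = R·t_k = 5**k*k**2*(-4*k - 1).
s_(k+1) − s_k = 5**k*(-16*k**3 - 64*k**2 - 70*k - 25) = t_k.

s_k = 5**k*k**2*(-4*k - 1)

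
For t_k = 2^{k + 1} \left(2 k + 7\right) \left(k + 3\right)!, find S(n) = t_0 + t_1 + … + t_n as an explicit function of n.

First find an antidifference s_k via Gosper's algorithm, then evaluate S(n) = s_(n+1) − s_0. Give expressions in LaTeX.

S(n) = 4 \cdot 2^{n} \left(n + 4\right)! - 12

Compute t_(k+1)/t_k: get 2*(k + 4)*(2*k + 9)/(2*k + 7).
A = 2*k + 8, B = 1, C = k + 7/2.
Need (2*k + 8)·f(k+1) − (1)·f(k) = k + 7/2.
d = 0 from the (1,0,1) case.
Match coefficients ⇒ f(k) = 1/2.
So s_k = (B(k−1)f/C)·t_k = (1/(2*k + 7))·t_k = 2**(k + 1)*factorial(k + 3).
Verify: 2**(k + 1)*(2*k + 7)*factorial(k + 3) matches t_k.
Telescope: S(n) = s_(n+1) − s_(0) = 2**(n + 2)*factorial(n + 4) − (12) = 4*2**n*factorial(n + 4) - 12.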